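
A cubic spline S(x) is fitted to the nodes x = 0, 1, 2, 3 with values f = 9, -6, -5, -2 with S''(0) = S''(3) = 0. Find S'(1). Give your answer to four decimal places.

Put M_i = S'' at the i-th knot. Here h = (1, 1, 1) and Δ = (-15, 1, 3), so the interior equations h_(i-1)·M_(i-1) + 2(h_(i-1)+h_i)·M_i + h_i·M_(i+1) = 6(Δ_i − Δ_(i-1)) read
  1·M_0 + 4·M_1 + 1·M_2 = 6(Δ_1 - Δ_0) = 96
  1·M_1 + 4·M_2 + 1·M_3 = 6(Δ_2 - Δ_1) = 12
Natural end conditions: M_0 = M_3 = 0.
Solving: M_0 = 0, M_1 = 124/5, M_2 = -16/5, M_3 = 0.
On [1, 2], S'(x) = b_1 + 2c_1·(x - 1) + 3d_1·(x - 1)² with b_1 = Δ_1 - h_1(2M_1 + M_2)/6 = -101/15, c_1 = M_1/2 = 62/5, d_1 = (M_2 - M_1)/(6h_1) = -14/3. So S'(1) = -101/15.

-6.7333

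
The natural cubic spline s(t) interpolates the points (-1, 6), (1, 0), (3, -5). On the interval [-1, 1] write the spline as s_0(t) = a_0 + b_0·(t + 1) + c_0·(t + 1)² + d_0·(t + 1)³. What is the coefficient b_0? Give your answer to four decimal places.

Put M_i = s'' at the i-th knot. Here h = (2, 2) and Δ = (-3, -5/2), so the interior equations h_(i-1)·M_(i-1) + 2(h_(i-1)+h_i)·M_i + h_i·M_(i+1) = 6(Δ_i − Δ_(i-1)) read
  2·M_0 + 8·M_1 + 2·M_2 = 6(Δ_1 - Δ_0) = 3
Natural end conditions: M_0 = M_2 = 0.
Hence M_0 = 0, M_1 = 3/8, M_2 = 0.
On [-1, 1], with s_0(t) = a_0 + b_0·(t + 1) + c_0·(t + 1)² + d_0·(t + 1)³: c_0 = M_0/2 = 0, d_0 = (M_1 - M_0)/(6h_0) = 1/32, b_0 = Δ_0 - h_0(2M_0 + M_1)/6 = -25/8.

-3.1250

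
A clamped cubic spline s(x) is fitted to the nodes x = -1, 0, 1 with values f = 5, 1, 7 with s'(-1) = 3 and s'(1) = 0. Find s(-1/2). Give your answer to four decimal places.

3.2813

Let M_i = s''(x_i). Step sizes h_i = 1, 1; slopes of the chords Δ_i = (y_(i+1) - y_i)/h_i = -4, 6.
  1·M_0 + 4·M_1 + 1·M_2 = 6(Δ_1 - Δ_0) = 60
Clamped end conditions give two more equations: 2h_0·M_0 + h_0·M_1 = 6(Δ_0 - s'(-1)) = -42 and h_1·M_1 + 2h_1·M_2 = 6(s'(1) - Δ_1) = -36.
Solving: M_0 = -75/2, M_1 = 33, M_2 = -69/2.
On [-1, 0], s(x) = 5 + 3·(x + 1) - 75/4·(x + 1)² + 47/4·(x + 1)³.
With (x + 1) = 1/2: s(-1/2) = 105/32.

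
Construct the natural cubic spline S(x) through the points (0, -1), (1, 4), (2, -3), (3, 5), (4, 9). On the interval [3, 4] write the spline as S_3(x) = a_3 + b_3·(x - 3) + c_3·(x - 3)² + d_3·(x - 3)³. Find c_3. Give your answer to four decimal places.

-7.0714

With m_i denoting the second derivative at x_i, h_i = 1, 1, 1, 1, and Δ_i = (y_(i+1) − y_i)/h_i = 5, -7, 8, 4:
  1·m_0 + 4·m_1 + 1·m_2 = 6(Δ_1 - Δ_0) = -72
  1·m_1 + 4·m_2 + 1·m_3 = 6(Δ_2 - Δ_1) = 90
  1·m_2 + 4·m_3 + 1·m_4 = 6(Δ_3 - Δ_2) = -24
Natural end conditions: m_0 = m_4 = 0.
Hence m_0 = 0, m_1 = -183/7, m_2 = 228/7, m_3 = -99/7, m_4 = 0.
On [3, 4], with S_3(x) = a_3 + b_3·(x - 3) + c_3·(x - 3)² + d_3·(x - 3)³: c_3 = m_3/2 = -99/14, d_3 = (m_4 - m_3)/(6h_3) = 33/14, b_3 = Δ_3 - h_3(2m_3 + m_4)/6 = 61/7.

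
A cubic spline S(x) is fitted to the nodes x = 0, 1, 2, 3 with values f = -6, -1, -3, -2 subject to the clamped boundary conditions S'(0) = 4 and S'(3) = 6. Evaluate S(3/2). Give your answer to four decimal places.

Write σ_i for S''(x_i). With h_i = 1, 1, 1 and divided differences Δ_i = 5, -2, 1, the continuity of S' gives the tridiagonal system
  1·σ_0 + 4·σ_1 + 1·σ_2 = 6(Δ_1 - Δ_0) = -42
  1·σ_1 + 4·σ_2 + 1·σ_3 = 6(Δ_2 - Δ_1) = 18
Clamped end conditions give two more equations: 2h_0·σ_0 + h_0·σ_1 = 6(Δ_0 - S'(0)) = 6 and h_2·σ_2 + 2h_2·σ_3 = 6(S'(3) - Δ_2) = 30.
Solving: σ_0 = 152/15, σ_1 = -214/15, σ_2 = 74/15, σ_3 = 188/15.
On [1, 2], S(x) = -1 + 29/15·(x - 1) - 107/15·(x - 1)² + 16/5·(x - 1)³.
With (x - 1) = 1/2: S(3/2) = -17/12.

-1.4167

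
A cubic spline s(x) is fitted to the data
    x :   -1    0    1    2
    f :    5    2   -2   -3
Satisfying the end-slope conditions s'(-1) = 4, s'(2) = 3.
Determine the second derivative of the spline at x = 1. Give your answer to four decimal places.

0.5333

Put σ_i = s'' at the i-th knot. Here h = (1, 1, 1) and Δ = (-3, -4, -1), so the interior equations h_(i-1)·σ_(i-1) + 2(h_(i-1)+h_i)·σ_i + h_i·σ_(i+1) = 6(Δ_i − Δ_(i-1)) read
  1·σ_0 + 4·σ_1 + 1·σ_2 = 6(Δ_1 - Δ_0) = -6
  1·σ_1 + 4·σ_2 + 1·σ_3 = 6(Δ_2 - Δ_1) = 18
Clamped end conditions give two more equations: 2h_0·σ_0 + h_0·σ_1 = 6(Δ_0 - s'(-1)) = -42 and h_2·σ_2 + 2h_2·σ_3 = 6(s'(2) - Δ_2) = 24.
Forward elimination and back-substitution give σ_0 = -346/15, σ_1 = 62/15, σ_2 = 8/15, σ_3 = 176/15.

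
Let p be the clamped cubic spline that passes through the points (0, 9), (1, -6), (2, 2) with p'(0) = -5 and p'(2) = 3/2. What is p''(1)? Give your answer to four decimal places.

62.5000

With M_i denoting the second derivative at x_i, h_i = 1, 1, and Δ_i = (y_(i+1) − y_i)/h_i = -15, 8:
  1·M_0 + 4·M_1 + 1·M_2 = 6(Δ_1 - Δ_0) = 138
Clamped end conditions give two more equations: 2h_0·M_0 + h_0·M_1 = 6(Δ_0 - p'(0)) = -60 and h_1·M_1 + 2h_1·M_2 = 6(p'(2) - Δ_1) = -39.
Solving the tridiagonal system: M_0 = -245/4, M_1 = 125/2, M_2 = -203/4.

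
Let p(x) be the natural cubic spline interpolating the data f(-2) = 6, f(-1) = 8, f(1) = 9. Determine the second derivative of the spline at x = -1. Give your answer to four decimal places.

Write m_i for p''(x_i). With h_i = 1, 2 and divided differences Δ_i = 2, 1/2, the continuity of p' gives the tridiagonal system
  1·m_0 + 6·m_1 + 2·m_2 = 6(Δ_1 - Δ_0) = -9
Natural end conditions: m_0 = m_2 = 0.
Solving: m_0 = 0, m_1 = -3/2, m_2 = 0.

-1.5000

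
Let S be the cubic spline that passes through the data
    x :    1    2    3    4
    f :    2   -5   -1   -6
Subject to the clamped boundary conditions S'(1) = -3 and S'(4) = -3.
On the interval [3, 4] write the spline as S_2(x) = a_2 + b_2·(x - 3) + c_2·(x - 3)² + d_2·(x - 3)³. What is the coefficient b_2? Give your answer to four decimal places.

0.4000

Let σ_i = S''(x_i). Step sizes h_i = 1, 1, 1; slopes of the chords Δ_i = (y_(i+1) - y_i)/h_i = -7, 4, -5.
  1·σ_0 + 4·σ_1 + 1·σ_2 = 6(Δ_1 - Δ_0) = 66
  1·σ_1 + 4·σ_2 + 1·σ_3 = 6(Δ_2 - Δ_1) = -54
Clamped end conditions give two more equations: 2h_0·σ_0 + h_0·σ_1 = 6(Δ_0 - S'(1)) = -24 and h_2·σ_2 + 2h_2·σ_3 = 6(S'(4) - Δ_2) = 12.
Hence σ_0 = -134/5, σ_1 = 148/5, σ_2 = -128/5, σ_3 = 94/5.
On [3, 4], with S_2(x) = a_2 + b_2·(x - 3) + c_2·(x - 3)² + d_2·(x - 3)³: c_2 = σ_2/2 = -64/5, d_2 = (σ_3 - σ_2)/(6h_2) = 37/5, b_2 = Δ_2 - h_2(2σ_2 + σ_3)/6 = 2/5.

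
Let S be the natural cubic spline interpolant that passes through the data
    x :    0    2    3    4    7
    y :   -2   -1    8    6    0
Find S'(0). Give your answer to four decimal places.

Put σ_i = S'' at the i-th knot. Here h = (2, 1, 1, 3) and Δ = (1/2, 9, -2, -2), so the interior equations h_(i-1)·σ_(i-1) + 2(h_(i-1)+h_i)·σ_i + h_i·σ_(i+1) = 6(Δ_i − Δ_(i-1)) read
  2·σ_0 + 6·σ_1 + 1·σ_2 = 6(Δ_1 - Δ_0) = 51
  1·σ_1 + 4·σ_2 + 1·σ_3 = 6(Δ_2 - Δ_1) = -66
  1·σ_2 + 8·σ_3 + 3·σ_4 = 6(Δ_3 - Δ_2) = 0
Natural end conditions: σ_0 = σ_4 = 0.
Solving the tridiagonal system: σ_0 = 0, σ_1 = 2109/178, σ_2 = -1788/89, σ_3 = 447/178, σ_4 = 0.
On [0, 2], S'(x) = b_0 + 2c_0·x + 3d_0·x² with b_0 = Δ_0 - h_0(2σ_0 + σ_1)/6 = -307/89, c_0 = σ_0/2 = 0, d_0 = (σ_1 - σ_0)/(6h_0) = 703/712. So S'(0) = -307/89.

-3.4494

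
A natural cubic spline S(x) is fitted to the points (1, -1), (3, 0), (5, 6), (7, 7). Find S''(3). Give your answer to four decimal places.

2.5000

Put M_i = S'' at the i-th knot. Here h = (2, 2, 2) and Δ = (1/2, 3, 1/2), so the interior equations h_(i-1)·M_(i-1) + 2(h_(i-1)+h_i)·M_i + h_i·M_(i+1) = 6(Δ_i − Δ_(i-1)) read
  2·M_0 + 8·M_1 + 2·M_2 = 6(Δ_1 - Δ_0) = 15
  2·M_1 + 8·M_2 + 2·M_3 = 6(Δ_2 - Δ_1) = -15
Natural end conditions: M_0 = M_3 = 0.
Hence M_0 = 0, M_1 = 5/2, M_2 = -5/2, M_3 = 0.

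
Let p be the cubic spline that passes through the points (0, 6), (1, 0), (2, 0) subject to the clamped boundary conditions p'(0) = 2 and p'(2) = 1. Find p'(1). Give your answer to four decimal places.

Put M_i = p'' at the i-th knot. Here h = (1, 1) and Δ = (-6, 0), so the interior equations h_(i-1)·M_(i-1) + 2(h_(i-1)+h_i)·M_i + h_i·M_(i+1) = 6(Δ_i − Δ_(i-1)) read
  1·M_0 + 4·M_1 + 1·M_2 = 6(Δ_1 - Δ_0) = 36
Clamped end conditions give two more equations: 2h_0·M_0 + h_0·M_1 = 6(Δ_0 - p'(0)) = -48 and h_1·M_1 + 2h_1·M_2 = 6(p'(2) - Δ_1) = 6.
Solving: M_0 = -67/2, M_1 = 19, M_2 = -13/2.
On [1, 2], p'(t) = b_1 + 2c_1·(t - 1) + 3d_1·(t - 1)² with b_1 = Δ_1 - h_1(2M_1 + M_2)/6 = -21/4, c_1 = M_1/2 = 19/2, d_1 = (M_2 - M_1)/(6h_1) = -17/4. So p'(1) = -21/4.

-5.2500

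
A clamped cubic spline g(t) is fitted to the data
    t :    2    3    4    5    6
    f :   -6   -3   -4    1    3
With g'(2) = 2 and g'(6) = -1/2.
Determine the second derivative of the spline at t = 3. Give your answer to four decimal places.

-11.6071

With M_i denoting the second derivative at x_i, h_i = 1, 1, 1, 1, and Δ_i = (y_(i+1) − y_i)/h_i = 3, -1, 5, 2:
  1·M_0 + 4·M_1 + 1·M_2 = 6(Δ_1 - Δ_0) = -24
  1·M_1 + 4·M_2 + 1·M_3 = 6(Δ_2 - Δ_1) = 36
  1·M_2 + 4·M_3 + 1·M_4 = 6(Δ_3 - Δ_2) = -18
Clamped end conditions give two more equations: 2h_0·M_0 + h_0·M_1 = 6(Δ_0 - g'(2)) = 6 and h_3·M_3 + 2h_3·M_4 = 6(g'(6) - Δ_3) = -15.
Solving: M_0 = 493/56, M_1 = -325/28, M_2 = 109/8, M_3 = -193/28, M_4 = -227/56.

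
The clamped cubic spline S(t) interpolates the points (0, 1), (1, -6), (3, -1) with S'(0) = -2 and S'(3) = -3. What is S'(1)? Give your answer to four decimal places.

Let m_i = S''(x_i). Step sizes h_i = 1, 2; slopes of the chords Δ_i = (y_(i+1) - y_i)/h_i = -7, 5/2.
  1·m_0 + 6·m_1 + 2·m_2 = 6(Δ_1 - Δ_0) = 57
Clamped end conditions give two more equations: 2h_0·m_0 + h_0·m_1 = 6(Δ_0 - S'(0)) = -30 and h_1·m_1 + 2h_1·m_2 = 6(S'(3) - Δ_1) = -33.
Solving the tridiagonal system: m_0 = -149/6, m_1 = 59/3, m_2 = -217/12.
On [1, 3], S'(t) = b_1 + 2c_1·(t - 1) + 3d_1·(t - 1)² with b_1 = Δ_1 - h_1(2m_1 + m_2)/6 = -55/12, c_1 = m_1/2 = 59/6, d_1 = (m_2 - m_1)/(6h_1) = -151/48. So S'(1) = -55/12.

-4.5833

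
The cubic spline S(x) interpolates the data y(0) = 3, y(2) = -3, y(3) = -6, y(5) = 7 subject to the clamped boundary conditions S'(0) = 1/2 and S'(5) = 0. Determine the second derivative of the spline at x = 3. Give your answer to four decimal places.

With m_i denoting the second derivative at x_i, h_i = 2, 1, 2, and Δ_i = (y_(i+1) − y_i)/h_i = -3, -3, 13/2:
  2·m_0 + 6·m_1 + 1·m_2 = 6(Δ_1 - Δ_0) = 0
  1·m_1 + 6·m_2 + 2·m_3 = 6(Δ_2 - Δ_1) = 57
Clamped end conditions give two more equations: 2h_0·m_0 + h_0·m_1 = 6(Δ_0 - S'(0)) = -21 and h_2·m_2 + 2h_2·m_3 = 6(S'(5) - Δ_2) = -39.
Solving the tridiagonal system: m_0 = -19/4, m_1 = -1, m_2 = 31/2, m_3 = -35/2.

15.5000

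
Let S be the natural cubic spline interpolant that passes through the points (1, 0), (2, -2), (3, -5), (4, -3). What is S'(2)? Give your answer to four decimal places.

With σ_i denoting the second derivative at x_i, h_i = 1, 1, 1, and Δ_i = (y_(i+1) − y_i)/h_i = -2, -3, 2:
  1·σ_0 + 4·σ_1 + 1·σ_2 = 6(Δ_1 - Δ_0) = -6
  1·σ_1 + 4·σ_2 + 1·σ_3 = 6(Δ_2 - Δ_1) = 30
Natural end conditions: σ_0 = σ_3 = 0.
Forward elimination and back-substitution give σ_0 = 0, σ_1 = -18/5, σ_2 = 42/5, σ_3 = 0.
On [2, 3], S'(x) = b_1 + 2c_1·(x - 2) + 3d_1·(x - 2)² with b_1 = Δ_1 - h_1(2σ_1 + σ_2)/6 = -16/5, c_1 = σ_1/2 = -9/5, d_1 = (σ_2 - σ_1)/(6h_1) = 2. So S'(2) = -16/5.

-3.2000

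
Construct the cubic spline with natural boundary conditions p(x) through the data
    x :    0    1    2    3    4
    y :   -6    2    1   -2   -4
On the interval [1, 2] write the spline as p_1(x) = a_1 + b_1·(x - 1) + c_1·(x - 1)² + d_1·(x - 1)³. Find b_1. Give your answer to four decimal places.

3.5000

Let M_i = p''(x_i). Step sizes h_i = 1, 1, 1, 1; slopes of the chords Δ_i = (y_(i+1) - y_i)/h_i = 8, -1, -3, -2.
  1·M_0 + 4·M_1 + 1·M_2 = 6(Δ_1 - Δ_0) = -54
  1·M_1 + 4·M_2 + 1·M_3 = 6(Δ_2 - Δ_1) = -12
  1·M_2 + 4·M_3 + 1·M_4 = 6(Δ_3 - Δ_2) = 6
Natural end conditions: M_0 = M_4 = 0.
Solving the tridiagonal system: M_0 = 0, M_1 = -27/2, M_2 = 0, M_3 = 3/2, M_4 = 0.
On [1, 2], with p_1(x) = a_1 + b_1·(x - 1) + c_1·(x - 1)² + d_1·(x - 1)³: c_1 = M_1/2 = -27/4, d_1 = (M_2 - M_1)/(6h_1) = 9/4, b_1 = Δ_1 - h_1(2M_1 + M_2)/6 = 7/2.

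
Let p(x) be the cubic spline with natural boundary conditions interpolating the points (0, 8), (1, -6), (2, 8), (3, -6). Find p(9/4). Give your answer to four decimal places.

Let m_i = p''(x_i). Step sizes h_i = 1, 1, 1; slopes of the chords Δ_i = (y_(i+1) - y_i)/h_i = -14, 14, -14.
  1·m_0 + 4·m_1 + 1·m_2 = 6(Δ_1 - Δ_0) = 168
  1·m_1 + 4·m_2 + 1·m_3 = 6(Δ_2 - Δ_1) = -168
Natural end conditions: m_0 = m_3 = 0.
Forward elimination and back-substitution give m_0 = 0, m_1 = 56, m_2 = -56, m_3 = 0.
On [2, 3], p(x) = 8 + 14/3·(x - 2) - 28·(x - 2)² + 28/3·(x - 2)³.
With (x - 2) = 1/4: p(9/4) = 121/16.

7.5625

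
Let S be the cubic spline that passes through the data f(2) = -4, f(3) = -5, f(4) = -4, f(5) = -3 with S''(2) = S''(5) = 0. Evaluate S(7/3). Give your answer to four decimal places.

With M_i denoting the second derivative at x_i, h_i = 1, 1, 1, and Δ_i = (y_(i+1) − y_i)/h_i = -1, 1, 1:
  1·M_0 + 4·M_1 + 1·M_2 = 6(Δ_1 - Δ_0) = 12
  1·M_1 + 4·M_2 + 1·M_3 = 6(Δ_2 - Δ_1) = 0
Natural end conditions: M_0 = M_3 = 0.
Solving the tridiagonal system: M_0 = 0, M_1 = 16/5, M_2 = -4/5, M_3 = 0.
On [2, 3], S(x) = -4 - 23/15·(x - 2) + 0·(x - 2)² + 8/15·(x - 2)³.
With (x - 2) = 1/3: S(7/3) = -1819/405.

-4.4914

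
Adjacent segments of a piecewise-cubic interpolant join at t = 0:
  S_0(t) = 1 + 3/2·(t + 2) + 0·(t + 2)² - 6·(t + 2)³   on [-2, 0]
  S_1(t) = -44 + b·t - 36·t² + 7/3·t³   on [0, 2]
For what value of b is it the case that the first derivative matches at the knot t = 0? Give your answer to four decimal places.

S_0'(t) = 3/2 + 0·(t + 2) - 18·(t + 2)², so S_0'(0) = -141/2. On the right, S_1'(0) = b, so b = -141/2.

-70.5000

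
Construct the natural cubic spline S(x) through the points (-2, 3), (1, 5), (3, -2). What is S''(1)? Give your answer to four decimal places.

-2.5000

With M_i denoting the second derivative at x_i, h_i = 3, 2, and Δ_i = (y_(i+1) − y_i)/h_i = 2/3, -7/2:
  3·M_0 + 10·M_1 + 2·M_2 = 6(Δ_1 - Δ_0) = -25
Natural end conditions: M_0 = M_2 = 0.
Forward elimination and back-substitution give M_0 = 0, M_1 = -5/2, M_2 = 0.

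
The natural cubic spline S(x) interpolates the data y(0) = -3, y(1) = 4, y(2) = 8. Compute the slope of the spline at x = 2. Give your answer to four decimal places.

Write σ_i for S''(x_i). With h_i = 1, 1 and divided differences Δ_i = 7, 4, the continuity of S' gives the tridiagonal system
  1·σ_0 + 4·σ_1 + 1·σ_2 = 6(Δ_1 - Δ_0) = -18
Natural end conditions: σ_0 = σ_2 = 0.
Solving: σ_0 = 0, σ_1 = -9/2, σ_2 = 0.
On [1, 2], S'(x) = b_1 + 2c_1·(x - 1) + 3d_1·(x - 1)² with b_1 = Δ_1 - h_1(2σ_1 + σ_2)/6 = 11/2, c_1 = σ_1/2 = -9/4, d_1 = (σ_2 - σ_1)/(6h_1) = 3/4. So S'(2) = 13/4.

3.2500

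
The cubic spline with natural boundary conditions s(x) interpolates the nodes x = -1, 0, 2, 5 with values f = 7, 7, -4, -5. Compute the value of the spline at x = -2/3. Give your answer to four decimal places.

Write σ_i for s''(x_i). With h_i = 1, 2, 3 and divided differences Δ_i = 0, -11/2, -1/3, the continuity of s' gives the tridiagonal system
  1·σ_0 + 6·σ_1 + 2·σ_2 = 6(Δ_1 - Δ_0) = -33
  2·σ_1 + 10·σ_2 + 3·σ_3 = 6(Δ_2 - Δ_1) = 31
Natural end conditions: σ_0 = σ_3 = 0.
Hence σ_0 = 0, σ_1 = -7, σ_2 = 9/2, σ_3 = 0.
On [-1, 0], s(x) = 7 + 7/6·(x + 1) + 0·(x + 1)² - 7/6·(x + 1)³.
With (x + 1) = 1/3: s(-2/3) = 595/81.

7.3457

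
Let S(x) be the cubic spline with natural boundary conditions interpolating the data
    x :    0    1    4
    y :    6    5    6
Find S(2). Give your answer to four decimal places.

Write m_i for S''(x_i). With h_i = 1, 3 and divided differences Δ_i = -1, 1/3, the continuity of S' gives the tridiagonal system
  1·m_0 + 8·m_1 + 3·m_2 = 6(Δ_1 - Δ_0) = 8
Natural end conditions: m_0 = m_2 = 0.
Solving: m_0 = 0, m_1 = 1, m_2 = 0.
On [1, 4], S(x) = 5 - 2/3·(x - 1) + 1/2·(x - 1)² - 1/18·(x - 1)³.
With (x - 1) = 1: S(2) = 43/9.

4.7778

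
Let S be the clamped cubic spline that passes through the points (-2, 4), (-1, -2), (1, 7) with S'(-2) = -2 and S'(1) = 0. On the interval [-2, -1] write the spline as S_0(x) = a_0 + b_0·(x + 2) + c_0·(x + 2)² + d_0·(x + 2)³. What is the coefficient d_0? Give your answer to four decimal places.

Put M_i = S'' at the i-th knot. Here h = (1, 2) and Δ = (-6, 9/2), so the interior equations h_(i-1)·M_(i-1) + 2(h_(i-1)+h_i)·M_i + h_i·M_(i+1) = 6(Δ_i − Δ_(i-1)) read
  1·M_0 + 6·M_1 + 2·M_2 = 6(Δ_1 - Δ_0) = 63
Clamped end conditions give two more equations: 2h_0·M_0 + h_0·M_1 = 6(Δ_0 - S'(-2)) = -24 and h_1·M_1 + 2h_1·M_2 = 6(S'(1) - Δ_1) = -27.
Hence M_0 = -131/6, M_1 = 59/3, M_2 = -199/12.
On [-2, -1], with S_0(x) = a_0 + b_0·(x + 2) + c_0·(x + 2)² + d_0·(x + 2)³: c_0 = M_0/2 = -131/12, d_0 = (M_1 - M_0)/(6h_0) = 83/12, b_0 = Δ_0 - h_0(2M_0 + M_1)/6 = -2.

6.9167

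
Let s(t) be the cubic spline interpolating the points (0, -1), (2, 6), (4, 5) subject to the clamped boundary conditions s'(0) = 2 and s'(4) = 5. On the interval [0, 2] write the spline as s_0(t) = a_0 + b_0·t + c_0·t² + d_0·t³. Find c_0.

Put σ_i = s'' at the i-th knot. Here h = (2, 2) and Δ = (7/2, -1/2), so the interior equations h_(i-1)·σ_(i-1) + 2(h_(i-1)+h_i)·σ_i + h_i·σ_(i+1) = 6(Δ_i − Δ_(i-1)) read
  2·σ_0 + 8·σ_1 + 2·σ_2 = 6(Δ_1 - Δ_0) = -24
Clamped end conditions give two more equations: 2h_0·σ_0 + h_0·σ_1 = 6(Δ_0 - s'(0)) = 9 and h_1·σ_1 + 2h_1·σ_2 = 6(s'(4) - Δ_1) = 33.
Hence σ_0 = 6, σ_1 = -15/2, σ_2 = 12.
On [0, 2], with s_0(t) = a_0 + b_0·t + c_0·t² + d_0·t³: c_0 = σ_0/2 = 3, d_0 = (σ_1 - σ_0)/(6h_0) = -9/8, b_0 = Δ_0 - h_0(2σ_0 + σ_1)/6 = 2.

3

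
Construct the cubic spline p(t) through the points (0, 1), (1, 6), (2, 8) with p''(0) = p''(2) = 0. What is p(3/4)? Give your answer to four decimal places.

With M_i denoting the second derivative at x_i, h_i = 1, 1, and Δ_i = (y_(i+1) − y_i)/h_i = 5, 2:
  1·M_0 + 4·M_1 + 1·M_2 = 6(Δ_1 - Δ_0) = -18
Natural end conditions: M_0 = M_2 = 0.
Solving: M_0 = 0, M_1 = -9/2, M_2 = 0.
On [0, 1], p(t) = 1 + 23/4·t + 0·t² - 3/4·t³.
With t = 3/4: p(3/4) = 1279/256.

4.9961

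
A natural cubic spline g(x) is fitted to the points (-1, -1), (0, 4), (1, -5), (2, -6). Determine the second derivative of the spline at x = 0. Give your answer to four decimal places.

-25.6000

Let m_i = g''(x_i). Step sizes h_i = 1, 1, 1; slopes of the chords Δ_i = (y_(i+1) - y_i)/h_i = 5, -9, -1.
  1·m_0 + 4·m_1 + 1·m_2 = 6(Δ_1 - Δ_0) = -84
  1·m_1 + 4·m_2 + 1·m_3 = 6(Δ_2 - Δ_1) = 48
Natural end conditions: m_0 = m_3 = 0.
Hence m_0 = 0, m_1 = -128/5, m_2 = 92/5, m_3 = 0.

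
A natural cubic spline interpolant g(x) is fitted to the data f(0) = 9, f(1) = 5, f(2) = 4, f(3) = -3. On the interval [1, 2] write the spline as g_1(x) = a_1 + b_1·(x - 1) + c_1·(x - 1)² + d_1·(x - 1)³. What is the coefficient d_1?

Let m_i = g''(x_i). Step sizes h_i = 1, 1, 1; slopes of the chords Δ_i = (y_(i+1) - y_i)/h_i = -4, -1, -7.
  1·m_0 + 4·m_1 + 1·m_2 = 6(Δ_1 - Δ_0) = 18
  1·m_1 + 4·m_2 + 1·m_3 = 6(Δ_2 - Δ_1) = -36
Natural end conditions: m_0 = m_3 = 0.
Hence m_0 = 0, m_1 = 36/5, m_2 = -54/5, m_3 = 0.
On [1, 2], with g_1(x) = a_1 + b_1·(x - 1) + c_1·(x - 1)² + d_1·(x - 1)³: c_1 = m_1/2 = 18/5, d_1 = (m_2 - m_1)/(6h_1) = -3, b_1 = Δ_1 - h_1(2m_1 + m_2)/6 = -8/5.

-3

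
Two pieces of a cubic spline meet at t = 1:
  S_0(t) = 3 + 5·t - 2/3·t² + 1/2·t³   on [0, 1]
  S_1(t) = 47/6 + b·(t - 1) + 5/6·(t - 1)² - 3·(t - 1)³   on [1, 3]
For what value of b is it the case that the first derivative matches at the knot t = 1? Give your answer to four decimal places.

S_0'(t) = 5 - 4/3·t + 3/2·t², so S_0'(1) = 31/6. On the right, S_1'(1) = b, so b = 31/6.

5.1667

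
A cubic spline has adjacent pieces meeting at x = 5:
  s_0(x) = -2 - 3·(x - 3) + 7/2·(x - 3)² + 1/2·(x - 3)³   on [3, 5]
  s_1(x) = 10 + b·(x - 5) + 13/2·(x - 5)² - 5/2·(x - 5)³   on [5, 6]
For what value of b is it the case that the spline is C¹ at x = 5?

s_0'(x) = -3 + 7·(x - 3) + 3/2·(x - 3)², so s_0'(5) = 17. On the right, s_1'(5) = b, so b = 17.

17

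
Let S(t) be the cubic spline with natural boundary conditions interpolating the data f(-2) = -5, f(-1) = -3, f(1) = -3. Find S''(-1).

Write M_i for S''(x_i). With h_i = 1, 2 and divided differences Δ_i = 2, 0, the continuity of S' gives the tridiagonal system
  1·M_0 + 6·M_1 + 2·M_2 = 6(Δ_1 - Δ_0) = -12
Natural end conditions: M_0 = M_2 = 0.
Hence M_0 = 0, M_1 = -2, M_2 = 0.

-2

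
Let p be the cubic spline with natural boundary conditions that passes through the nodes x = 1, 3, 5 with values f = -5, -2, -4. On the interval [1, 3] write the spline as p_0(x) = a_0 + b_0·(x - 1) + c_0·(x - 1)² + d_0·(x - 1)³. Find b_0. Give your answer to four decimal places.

2.1250

With M_i denoting the second derivative at x_i, h_i = 2, 2, and Δ_i = (y_(i+1) − y_i)/h_i = 3/2, -1:
  2·M_0 + 8·M_1 + 2·M_2 = 6(Δ_1 - Δ_0) = -15
Natural end conditions: M_0 = M_2 = 0.
Hence M_0 = 0, M_1 = -15/8, M_2 = 0.
On [1, 3], with p_0(x) = a_0 + b_0·(x - 1) + c_0·(x - 1)² + d_0·(x - 1)³: c_0 = M_0/2 = 0, d_0 = (M_1 - M_0)/(6h_0) = -5/32, b_0 = Δ_0 - h_0(2M_0 + M_1)/6 = 17/8.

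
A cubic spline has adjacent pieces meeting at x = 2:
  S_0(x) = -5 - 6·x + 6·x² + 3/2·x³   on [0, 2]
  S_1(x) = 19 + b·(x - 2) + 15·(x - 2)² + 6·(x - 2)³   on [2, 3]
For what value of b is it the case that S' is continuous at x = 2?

36

S_0'(x) = -6 + 12·x + 9/2·x², so S_0'(2) = 36. On the right, S_1'(2) = b, so b = 36.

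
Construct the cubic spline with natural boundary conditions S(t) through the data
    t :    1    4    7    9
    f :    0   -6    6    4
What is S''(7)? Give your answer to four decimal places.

With M_i denoting the second derivative at x_i, h_i = 3, 3, 2, and Δ_i = (y_(i+1) − y_i)/h_i = -2, 4, -1:
  3·M_0 + 12·M_1 + 3·M_2 = 6(Δ_1 - Δ_0) = 36
  3·M_1 + 10·M_2 + 2·M_3 = 6(Δ_2 - Δ_1) = -30
Natural end conditions: M_0 = M_3 = 0.
Solving: M_0 = 0, M_1 = 150/37, M_2 = -156/37, M_3 = 0.

-4.2162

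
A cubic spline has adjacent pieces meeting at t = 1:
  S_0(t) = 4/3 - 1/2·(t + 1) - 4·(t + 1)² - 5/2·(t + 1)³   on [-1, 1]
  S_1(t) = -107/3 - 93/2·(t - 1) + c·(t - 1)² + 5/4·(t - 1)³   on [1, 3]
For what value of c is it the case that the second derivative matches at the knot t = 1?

S_0''(t) = -8 - 15·(t + 1), so S_0''(1) = -38. On the right, S_1''(1) = 2c, so c = -19.

-19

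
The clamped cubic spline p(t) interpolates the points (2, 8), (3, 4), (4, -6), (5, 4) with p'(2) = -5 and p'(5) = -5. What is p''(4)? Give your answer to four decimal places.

Put M_i = p'' at the i-th knot. Here h = (1, 1, 1) and Δ = (-4, -10, 10), so the interior equations h_(i-1)·M_(i-1) + 2(h_(i-1)+h_i)·M_i + h_i·M_(i+1) = 6(Δ_i − Δ_(i-1)) read
  1·M_0 + 4·M_1 + 1·M_2 = 6(Δ_1 - Δ_0) = -36
  1·M_1 + 4·M_2 + 1·M_3 = 6(Δ_2 - Δ_1) = 120
Clamped end conditions give two more equations: 2h_0·M_0 + h_0·M_1 = 6(Δ_0 - p'(2)) = 6 and h_2·M_2 + 2h_2·M_3 = 6(p'(5) - Δ_2) = -90.
Solving: M_0 = 82/5, M_1 = -134/5, M_2 = 274/5, M_3 = -362/5.

54.8000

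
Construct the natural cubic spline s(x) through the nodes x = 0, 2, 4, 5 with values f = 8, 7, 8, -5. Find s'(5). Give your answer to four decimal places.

With M_i denoting the second derivative at x_i, h_i = 2, 2, 1, and Δ_i = (y_(i+1) − y_i)/h_i = -1/2, 1/2, -13:
  2·M_0 + 8·M_1 + 2·M_2 = 6(Δ_1 - Δ_0) = 6
  2·M_1 + 6·M_2 + 1·M_3 = 6(Δ_2 - Δ_1) = -81
Natural end conditions: M_0 = M_3 = 0.
Solving: M_0 = 0, M_1 = 9/2, M_2 = -15, M_3 = 0.
On [4, 5], s'(x) = b_2 + 2c_2·(x - 4) + 3d_2·(x - 4)² with b_2 = Δ_2 - h_2(2M_2 + M_3)/6 = -8, c_2 = M_2/2 = -15/2, d_2 = (M_3 - M_2)/(6h_2) = 5/2. So s'(5) = -31/2.

-15.5000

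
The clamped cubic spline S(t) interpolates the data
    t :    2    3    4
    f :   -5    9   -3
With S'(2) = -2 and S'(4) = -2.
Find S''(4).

Write M_i for S''(x_i). With h_i = 1, 1 and divided differences Δ_i = 14, -12, the continuity of S' gives the tridiagonal system
  1·M_0 + 4·M_1 + 1·M_2 = 6(Δ_1 - Δ_0) = -156
Clamped end conditions give two more equations: 2h_0·M_0 + h_0·M_1 = 6(Δ_0 - S'(2)) = 96 and h_1·M_1 + 2h_1·M_2 = 6(S'(4) - Δ_1) = 60.
Forward elimination and back-substitution give M_0 = 87, M_1 = -78, M_2 = 69.

69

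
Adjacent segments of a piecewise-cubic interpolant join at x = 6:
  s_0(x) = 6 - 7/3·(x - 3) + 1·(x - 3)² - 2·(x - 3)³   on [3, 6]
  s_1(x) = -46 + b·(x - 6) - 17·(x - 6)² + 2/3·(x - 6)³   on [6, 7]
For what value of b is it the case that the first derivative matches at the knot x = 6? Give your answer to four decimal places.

-50.3333

s_0'(x) = -7/3 + 2·(x - 3) - 6·(x - 3)², so s_0'(6) = -151/3. On the right, s_1'(6) = b, so b = -151/3.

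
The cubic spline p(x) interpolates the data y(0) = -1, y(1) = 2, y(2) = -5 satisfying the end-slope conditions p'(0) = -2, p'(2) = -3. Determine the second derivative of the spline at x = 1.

With m_i denoting the second derivative at x_i, h_i = 1, 1, and Δ_i = (y_(i+1) − y_i)/h_i = 3, -7:
  1·m_0 + 4·m_1 + 1·m_2 = 6(Δ_1 - Δ_0) = -60
Clamped end conditions give two more equations: 2h_0·m_0 + h_0·m_1 = 6(Δ_0 - p'(0)) = 30 and h_1·m_1 + 2h_1·m_2 = 6(p'(2) - Δ_1) = 24.
Solving the tridiagonal system: m_0 = 59/2, m_1 = -29, m_2 = 53/2.

-29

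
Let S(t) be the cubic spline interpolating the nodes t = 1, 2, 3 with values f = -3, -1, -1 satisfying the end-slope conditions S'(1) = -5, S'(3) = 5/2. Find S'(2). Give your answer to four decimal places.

Let M_i = S''(x_i). Step sizes h_i = 1, 1; slopes of the chords Δ_i = (y_(i+1) - y_i)/h_i = 2, 0.
  1·M_0 + 4·M_1 + 1·M_2 = 6(Δ_1 - Δ_0) = -12
Clamped end conditions give two more equations: 2h_0·M_0 + h_0·M_1 = 6(Δ_0 - S'(1)) = 42 and h_1·M_1 + 2h_1·M_2 = 6(S'(3) - Δ_1) = 15.
Solving: M_0 = 111/4, M_1 = -27/2, M_2 = 57/4.
On [2, 3], S'(t) = b_1 + 2c_1·(t - 2) + 3d_1·(t - 2)² with b_1 = Δ_1 - h_1(2M_1 + M_2)/6 = 17/8, c_1 = M_1/2 = -27/4, d_1 = (M_2 - M_1)/(6h_1) = 37/8. So S'(2) = 17/8.

2.1250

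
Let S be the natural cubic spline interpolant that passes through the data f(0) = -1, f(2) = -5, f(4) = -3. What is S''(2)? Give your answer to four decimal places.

2.2500

Put M_i = S'' at the i-th knot. Here h = (2, 2) and Δ = (-2, 1), so the interior equations h_(i-1)·M_(i-1) + 2(h_(i-1)+h_i)·M_i + h_i·M_(i+1) = 6(Δ_i − Δ_(i-1)) read
  2·M_0 + 8·M_1 + 2·M_2 = 6(Δ_1 - Δ_0) = 18
Natural end conditions: M_0 = M_2 = 0.
Solving the tridiagonal system: M_0 = 0, M_1 = 9/4, M_2 = 0.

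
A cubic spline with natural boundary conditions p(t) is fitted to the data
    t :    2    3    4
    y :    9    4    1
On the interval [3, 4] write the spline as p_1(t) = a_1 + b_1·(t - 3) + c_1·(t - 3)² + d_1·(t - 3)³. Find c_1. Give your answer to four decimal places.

Write M_i for p''(x_i). With h_i = 1, 1 and divided differences Δ_i = -5, -3, the continuity of p' gives the tridiagonal system
  1·M_0 + 4·M_1 + 1·M_2 = 6(Δ_1 - Δ_0) = 12
Natural end conditions: M_0 = M_2 = 0.
Forward elimination and back-substitution give M_0 = 0, M_1 = 3, M_2 = 0.
On [3, 4], with p_1(t) = a_1 + b_1·(t - 3) + c_1·(t - 3)² + d_1·(t - 3)³: c_1 = M_1/2 = 3/2, d_1 = (M_2 - M_1)/(6h_1) = -1/2, b_1 = Δ_1 - h_1(2M_1 + M_2)/6 = -4.

1.5000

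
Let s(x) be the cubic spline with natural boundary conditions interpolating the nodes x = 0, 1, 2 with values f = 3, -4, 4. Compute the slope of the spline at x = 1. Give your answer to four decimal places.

With σ_i denoting the second derivative at x_i, h_i = 1, 1, and Δ_i = (y_(i+1) − y_i)/h_i = -7, 8:
  1·σ_0 + 4·σ_1 + 1·σ_2 = 6(Δ_1 - Δ_0) = 90
Natural end conditions: σ_0 = σ_2 = 0.
Hence σ_0 = 0, σ_1 = 45/2, σ_2 = 0.
On [1, 2], s'(x) = b_1 + 2c_1·(x - 1) + 3d_1·(x - 1)² with b_1 = Δ_1 - h_1(2σ_1 + σ_2)/6 = 1/2, c_1 = σ_1/2 = 45/4, d_1 = (σ_2 - σ_1)/(6h_1) = -15/4. So s'(1) = 1/2.

0.5000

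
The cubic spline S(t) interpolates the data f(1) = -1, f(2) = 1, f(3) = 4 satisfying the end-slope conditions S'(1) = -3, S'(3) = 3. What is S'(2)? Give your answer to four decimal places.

Write σ_i for S''(x_i). With h_i = 1, 1 and divided differences Δ_i = 2, 3, the continuity of S' gives the tridiagonal system
  1·σ_0 + 4·σ_1 + 1·σ_2 = 6(Δ_1 - Δ_0) = 6
Clamped end conditions give two more equations: 2h_0·σ_0 + h_0·σ_1 = 6(Δ_0 - S'(1)) = 30 and h_1·σ_1 + 2h_1·σ_2 = 6(S'(3) - Δ_1) = 0.
Solving the tridiagonal system: σ_0 = 33/2, σ_1 = -3, σ_2 = 3/2.
On [2, 3], S'(t) = b_1 + 2c_1·(t - 2) + 3d_1·(t - 2)² with b_1 = Δ_1 - h_1(2σ_1 + σ_2)/6 = 15/4, c_1 = σ_1/2 = -3/2, d_1 = (σ_2 - σ_1)/(6h_1) = 3/4. So S'(2) = 15/4.

3.7500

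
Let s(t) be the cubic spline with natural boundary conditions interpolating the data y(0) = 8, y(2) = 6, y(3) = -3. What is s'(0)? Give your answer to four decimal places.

Let M_i = s''(x_i). Step sizes h_i = 2, 1; slopes of the chords Δ_i = (y_(i+1) - y_i)/h_i = -1, -9.
  2·M_0 + 6·M_1 + 1·M_2 = 6(Δ_1 - Δ_0) = -48
Natural end conditions: M_0 = M_2 = 0.
Solving: M_0 = 0, M_1 = -8, M_2 = 0.
On [0, 2], s'(t) = b_0 + 2c_0·t + 3d_0·t² with b_0 = Δ_0 - h_0(2M_0 + M_1)/6 = 5/3, c_0 = M_0/2 = 0, d_0 = (M_1 - M_0)/(6h_0) = -2/3. So s'(0) = 5/3.

1.6667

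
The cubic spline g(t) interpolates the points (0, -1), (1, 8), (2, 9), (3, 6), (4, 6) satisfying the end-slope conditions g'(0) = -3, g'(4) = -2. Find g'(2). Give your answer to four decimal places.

Put M_i = g'' at the i-th knot. Here h = (1, 1, 1, 1) and Δ = (9, 1, -3, 0), so the interior equations h_(i-1)·M_(i-1) + 2(h_(i-1)+h_i)·M_i + h_i·M_(i+1) = 6(Δ_i − Δ_(i-1)) read
  1·M_0 + 4·M_1 + 1·M_2 = 6(Δ_1 - Δ_0) = -48
  1·M_1 + 4·M_2 + 1·M_3 = 6(Δ_2 - Δ_1) = -24
  1·M_2 + 4·M_3 + 1·M_4 = 6(Δ_3 - Δ_2) = 18
Clamped end conditions give two more equations: 2h_0·M_0 + h_0·M_1 = 6(Δ_0 - g'(0)) = 72 and h_3·M_3 + 2h_3·M_4 = 6(g'(4) - Δ_3) = -12.
Solving: M_0 = 334/7, M_1 = -164/7, M_2 = -2, M_3 = 52/7, M_4 = -68/7.
On [2, 3], g'(t) = b_2 + 2c_2·(t - 2) + 3d_2·(t - 2)² with b_2 = Δ_2 - h_2(2M_2 + M_3)/6 = -25/7, c_2 = M_2/2 = -1, d_2 = (M_3 - M_2)/(6h_2) = 11/7. So g'(2) = -25/7.

-3.5714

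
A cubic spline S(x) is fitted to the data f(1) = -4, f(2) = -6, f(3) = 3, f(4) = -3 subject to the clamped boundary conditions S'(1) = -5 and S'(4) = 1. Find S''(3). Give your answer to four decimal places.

Write M_i for S''(x_i). With h_i = 1, 1, 1 and divided differences Δ_i = -2, 9, -6, the continuity of S' gives the tridiagonal system
  1·M_0 + 4·M_1 + 1·M_2 = 6(Δ_1 - Δ_0) = 66
  1·M_1 + 4·M_2 + 1·M_3 = 6(Δ_2 - Δ_1) = -90
Clamped end conditions give two more equations: 2h_0·M_0 + h_0·M_1 = 6(Δ_0 - S'(1)) = 18 and h_2·M_2 + 2h_2·M_3 = 6(S'(4) - Δ_2) = 42.
Solving: M_0 = -24/5, M_1 = 138/5, M_2 = -198/5, M_3 = 204/5.

-39.6000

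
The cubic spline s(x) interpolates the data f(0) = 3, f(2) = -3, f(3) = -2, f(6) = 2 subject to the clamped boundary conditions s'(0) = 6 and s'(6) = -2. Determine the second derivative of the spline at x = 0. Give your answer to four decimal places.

-18.5714

Write M_i for s''(x_i). With h_i = 2, 1, 3 and divided differences Δ_i = -3, 1, 4/3, the continuity of s' gives the tridiagonal system
  2·M_0 + 6·M_1 + 1·M_2 = 6(Δ_1 - Δ_0) = 24
  1·M_1 + 8·M_2 + 3·M_3 = 6(Δ_2 - Δ_1) = 2
Clamped end conditions give two more equations: 2h_0·M_0 + h_0·M_1 = 6(Δ_0 - s'(0)) = -54 and h_2·M_2 + 2h_2·M_3 = 6(s'(6) - Δ_2) = -20.
Solving the tridiagonal system: M_0 = -130/7, M_1 = 71/7, M_2 = 2/7, M_3 = -73/21.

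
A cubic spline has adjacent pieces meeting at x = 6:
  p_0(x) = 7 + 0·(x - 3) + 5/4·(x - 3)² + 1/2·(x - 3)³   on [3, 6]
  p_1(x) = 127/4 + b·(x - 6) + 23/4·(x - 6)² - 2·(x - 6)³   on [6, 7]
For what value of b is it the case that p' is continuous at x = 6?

21

p_0'(x) = 0 + 5/2·(x - 3) + 3/2·(x - 3)², so p_0'(6) = 21. On the right, p_1'(6) = b, so b = 21.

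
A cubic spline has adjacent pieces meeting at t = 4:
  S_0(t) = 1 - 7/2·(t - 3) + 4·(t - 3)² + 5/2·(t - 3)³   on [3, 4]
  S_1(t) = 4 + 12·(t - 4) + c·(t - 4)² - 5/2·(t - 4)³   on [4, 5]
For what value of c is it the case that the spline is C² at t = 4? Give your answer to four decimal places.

11.5000

S_0''(t) = 8 + 15·(t - 3), so S_0''(4) = 23. On the right, S_1''(4) = 2c, so c = 23/2.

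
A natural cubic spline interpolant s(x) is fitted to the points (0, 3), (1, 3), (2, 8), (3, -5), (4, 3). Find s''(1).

Write M_i for s''(x_i). With h_i = 1, 1, 1, 1 and divided differences Δ_i = 0, 5, -13, 8, the continuity of s' gives the tridiagonal system
  1·M_0 + 4·M_1 + 1·M_2 = 6(Δ_1 - Δ_0) = 30
  1·M_1 + 4·M_2 + 1·M_3 = 6(Δ_2 - Δ_1) = -108
  1·M_2 + 4·M_3 + 1·M_4 = 6(Δ_3 - Δ_2) = 126
Natural end conditions: M_0 = M_4 = 0.
Hence M_0 = 0, M_1 = 18, M_2 = -42, M_3 = 42, M_4 = 0.

18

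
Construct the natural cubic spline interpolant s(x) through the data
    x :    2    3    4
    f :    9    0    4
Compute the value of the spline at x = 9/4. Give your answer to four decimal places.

Write M_i for s''(x_i). With h_i = 1, 1 and divided differences Δ_i = -9, 4, the continuity of s' gives the tridiagonal system
  1·M_0 + 4·M_1 + 1·M_2 = 6(Δ_1 - Δ_0) = 78
Natural end conditions: M_0 = M_2 = 0.
Forward elimination and back-substitution give M_0 = 0, M_1 = 39/2, M_2 = 0.
On [2, 3], s(x) = 9 - 49/4·(x - 2) + 0·(x - 2)² + 13/4·(x - 2)³.
With (x - 2) = 1/4: s(9/4) = 1533/256.

5.9883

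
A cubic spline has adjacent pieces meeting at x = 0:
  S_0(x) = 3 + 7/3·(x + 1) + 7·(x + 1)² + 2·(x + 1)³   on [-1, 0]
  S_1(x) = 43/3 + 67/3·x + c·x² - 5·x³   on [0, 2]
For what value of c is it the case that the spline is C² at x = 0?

S_0''(x) = 14 + 12·(x + 1), so S_0''(0) = 26. On the right, S_1''(0) = 2c, so c = 13.

13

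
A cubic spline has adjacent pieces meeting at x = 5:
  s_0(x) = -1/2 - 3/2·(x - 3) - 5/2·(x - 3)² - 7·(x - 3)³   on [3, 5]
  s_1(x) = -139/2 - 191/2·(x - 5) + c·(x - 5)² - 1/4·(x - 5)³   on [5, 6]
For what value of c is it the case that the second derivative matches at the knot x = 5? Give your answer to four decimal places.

s_0''(x) = -5 - 42·(x - 3), so s_0''(5) = -89. On the right, s_1''(5) = 2c, so c = -89/2.

-44.5000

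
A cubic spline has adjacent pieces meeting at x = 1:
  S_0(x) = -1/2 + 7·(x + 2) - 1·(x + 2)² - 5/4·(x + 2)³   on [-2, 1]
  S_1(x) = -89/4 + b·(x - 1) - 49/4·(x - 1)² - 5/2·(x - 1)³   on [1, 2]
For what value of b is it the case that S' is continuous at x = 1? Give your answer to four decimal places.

S_0'(x) = 7 - 2·(x + 2) - 15/4·(x + 2)², so S_0'(1) = -131/4. On the right, S_1'(1) = b, so b = -131/4.

-32.7500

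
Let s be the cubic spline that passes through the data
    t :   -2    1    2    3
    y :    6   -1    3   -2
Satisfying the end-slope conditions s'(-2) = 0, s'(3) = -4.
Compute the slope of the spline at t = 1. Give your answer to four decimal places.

Write σ_i for s''(x_i). With h_i = 3, 1, 1 and divided differences Δ_i = -7/3, 4, -5, the continuity of s' gives the tridiagonal system
  3·σ_0 + 8·σ_1 + 1·σ_2 = 6(Δ_1 - Δ_0) = 38
  1·σ_1 + 4·σ_2 + 1·σ_3 = 6(Δ_2 - Δ_1) = -54
Clamped end conditions give two more equations: 2h_0·σ_0 + h_0·σ_1 = 6(Δ_0 - s'(-2)) = -14 and h_2·σ_2 + 2h_2·σ_3 = 6(s'(3) - Δ_2) = 6.
Forward elimination and back-substitution give σ_0 = -632/87, σ_1 = 286/29, σ_2 = -554/29, σ_3 = 364/29.
On [1, 2], s'(t) = b_1 + 2c_1·(t - 1) + 3d_1·(t - 1)² with b_1 = Δ_1 - h_1(2σ_1 + σ_2)/6 = 113/29, c_1 = σ_1/2 = 143/29, d_1 = (σ_2 - σ_1)/(6h_1) = -140/29. So s'(1) = 113/29.

3.8966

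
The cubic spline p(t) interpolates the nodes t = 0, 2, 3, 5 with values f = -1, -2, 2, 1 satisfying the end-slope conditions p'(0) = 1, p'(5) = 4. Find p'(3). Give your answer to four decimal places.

Put σ_i = p'' at the i-th knot. Here h = (2, 1, 2) and Δ = (-1/2, 4, -1/2), so the interior equations h_(i-1)·σ_(i-1) + 2(h_(i-1)+h_i)·σ_i + h_i·σ_(i+1) = 6(Δ_i − Δ_(i-1)) read
  2·σ_0 + 6·σ_1 + 1·σ_2 = 6(Δ_1 - Δ_0) = 27
  1·σ_1 + 6·σ_2 + 2·σ_3 = 6(Δ_2 - Δ_1) = -27
Clamped end conditions give two more equations: 2h_0·σ_0 + h_0·σ_1 = 6(Δ_0 - p'(0)) = -9 and h_2·σ_2 + 2h_2·σ_3 = 6(p'(5) - Δ_2) = 27.
Hence σ_0 = -51/8, σ_1 = 33/4, σ_2 = -39/4, σ_3 = 93/8.
On [3, 5], p'(t) = b_2 + 2c_2·(t - 3) + 3d_2·(t - 3)² with b_2 = Δ_2 - h_2(2σ_2 + σ_3)/6 = 17/8, c_2 = σ_2/2 = -39/8, d_2 = (σ_3 - σ_2)/(6h_2) = 57/32. So p'(3) = 17/8.

2.1250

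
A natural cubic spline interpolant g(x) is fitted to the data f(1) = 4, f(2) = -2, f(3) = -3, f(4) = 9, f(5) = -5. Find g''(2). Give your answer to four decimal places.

Put M_i = g'' at the i-th knot. Here h = (1, 1, 1, 1) and Δ = (-6, -1, 12, -14), so the interior equations h_(i-1)·M_(i-1) + 2(h_(i-1)+h_i)·M_i + h_i·M_(i+1) = 6(Δ_i − Δ_(i-1)) read
  1·M_0 + 4·M_1 + 1·M_2 = 6(Δ_1 - Δ_0) = 30
  1·M_1 + 4·M_2 + 1·M_3 = 6(Δ_2 - Δ_1) = 78
  1·M_2 + 4·M_3 + 1·M_4 = 6(Δ_3 - Δ_2) = -156
Natural end conditions: M_0 = M_4 = 0.
Forward elimination and back-substitution give M_0 = 0, M_1 = -9/28, M_2 = 219/7, M_3 = -1311/28, M_4 = 0.

-0.3214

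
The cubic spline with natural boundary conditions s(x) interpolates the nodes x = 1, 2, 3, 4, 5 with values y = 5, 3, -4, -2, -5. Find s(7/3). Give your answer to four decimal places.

With M_i denoting the second derivative at x_i, h_i = 1, 1, 1, 1, and Δ_i = (y_(i+1) − y_i)/h_i = -2, -7, 2, -3:
  1·M_0 + 4·M_1 + 1·M_2 = 6(Δ_1 - Δ_0) = -30
  1·M_1 + 4·M_2 + 1·M_3 = 6(Δ_2 - Δ_1) = 54
  1·M_2 + 4·M_3 + 1·M_4 = 6(Δ_3 - Δ_2) = -30
Natural end conditions: M_0 = M_4 = 0.
Solving: M_0 = 0, M_1 = -87/7, M_2 = 138/7, M_3 = -87/7, M_4 = 0.
On [2, 3], s(x) = 3 - 43/7·(x - 2) - 87/14·(x - 2)² + 75/14·(x - 2)³.
With (x - 2) = 1/3: s(7/3) = 29/63.

0.4603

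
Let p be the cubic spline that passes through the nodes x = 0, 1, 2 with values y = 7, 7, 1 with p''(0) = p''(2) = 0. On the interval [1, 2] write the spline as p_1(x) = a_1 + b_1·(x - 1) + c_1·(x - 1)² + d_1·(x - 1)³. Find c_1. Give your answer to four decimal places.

Let m_i = p''(x_i). Step sizes h_i = 1, 1; slopes of the chords Δ_i = (y_(i+1) - y_i)/h_i = 0, -6.
  1·m_0 + 4·m_1 + 1·m_2 = 6(Δ_1 - Δ_0) = -36
Natural end conditions: m_0 = m_2 = 0.
Solving the tridiagonal system: m_0 = 0, m_1 = -9, m_2 = 0.
On [1, 2], with p_1(x) = a_1 + b_1·(x - 1) + c_1·(x - 1)² + d_1·(x - 1)³: c_1 = m_1/2 = -9/2, d_1 = (m_2 - m_1)/(6h_1) = 3/2, b_1 = Δ_1 - h_1(2m_1 + m_2)/6 = -3.

-4.5000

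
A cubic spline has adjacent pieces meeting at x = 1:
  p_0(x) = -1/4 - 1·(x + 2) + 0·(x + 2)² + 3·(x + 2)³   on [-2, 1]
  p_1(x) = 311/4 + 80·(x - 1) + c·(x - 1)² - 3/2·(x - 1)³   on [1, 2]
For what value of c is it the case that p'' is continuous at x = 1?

p_0''(x) = 0 + 18·(x + 2), so p_0''(1) = 54. On the right, p_1''(1) = 2c, so c = 27.

27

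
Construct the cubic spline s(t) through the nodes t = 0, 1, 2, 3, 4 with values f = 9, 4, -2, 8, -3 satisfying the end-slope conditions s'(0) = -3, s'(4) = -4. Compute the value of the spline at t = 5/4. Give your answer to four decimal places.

Put M_i = s'' at the i-th knot. Here h = (1, 1, 1, 1) and Δ = (-5, -6, 10, -11), so the interior equations h_(i-1)·M_(i-1) + 2(h_(i-1)+h_i)·M_i + h_i·M_(i+1) = 6(Δ_i − Δ_(i-1)) read
  1·M_0 + 4·M_1 + 1·M_2 = 6(Δ_1 - Δ_0) = -6
  1·M_1 + 4·M_2 + 1·M_3 = 6(Δ_2 - Δ_1) = 96
  1·M_2 + 4·M_3 + 1·M_4 = 6(Δ_3 - Δ_2) = -126
Clamped end conditions give two more equations: 2h_0·M_0 + h_0·M_1 = 6(Δ_0 - s'(0)) = -12 and h_3·M_3 + 2h_3·M_4 = 6(s'(4) - Δ_3) = 42.
Solving the tridiagonal system: M_0 = -1/4, M_1 = -23/2, M_2 = 161/4, M_3 = -107/2, M_4 = 191/4.
On [1, 2], s(t) = 4 - 71/8·(t - 1) - 23/4·(t - 1)² + 69/8·(t - 1)³.
With (t - 1) = 1/4: s(5/4) = 797/512.

1.5566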